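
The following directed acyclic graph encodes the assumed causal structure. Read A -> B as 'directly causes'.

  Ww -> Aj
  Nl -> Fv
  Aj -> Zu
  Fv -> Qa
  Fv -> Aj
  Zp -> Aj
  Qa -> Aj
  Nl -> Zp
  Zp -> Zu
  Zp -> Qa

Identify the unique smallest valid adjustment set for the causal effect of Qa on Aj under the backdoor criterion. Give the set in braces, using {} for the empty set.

{Fv, Zp}

Variables eligible for adjustment (non-descendants of Qa, excluding Qa and Aj): {Fv, Nl, Ww, Zp}.
Backdoor paths from Qa to Aj:
  P1: Qa <- Zp <- Nl -> Fv -> Aj
  P2: Qa <- Zp -> Aj
  P3: Qa <- Zp -> Zu <- Aj
  P4: Qa <- Fv <- Nl -> Zp -> Aj
  P5: Qa <- Fv <- Nl -> Zp -> Zu <- Aj
  P6: Qa <- Fv -> Aj
The empty set is not sufficient: P1 (Qa <- Zp <- Nl -> Fv -> Aj) has no collider blocking it and no conditioned non-collider, so it is open.
Try {Fv, Zp}:
  P1: blocked at chain node Zp ∈ conditioning set.
  P2: blocked at fork node Zp ∈ conditioning set.
  P3: blocked at fork node Zp ∈ conditioning set.
  P4: blocked at chain node Fv ∈ conditioning set.
  P5: blocked at chain node Fv ∈ conditioning set.
  P6: blocked at fork node Fv ∈ conditioning set.
{Fv, Zp} contains no descendant of Qa and blocks every backdoor path.
Every element of {Fv, Zp} is needed (dropping Fv leaves P6 open; dropping Zp leaves P2 open), so no proper subset is valid.
Among all size-2 subsets of the eligible variables, only {Fv, Zp} blocks every backdoor path, so it is the unique smallest valid adjustment set.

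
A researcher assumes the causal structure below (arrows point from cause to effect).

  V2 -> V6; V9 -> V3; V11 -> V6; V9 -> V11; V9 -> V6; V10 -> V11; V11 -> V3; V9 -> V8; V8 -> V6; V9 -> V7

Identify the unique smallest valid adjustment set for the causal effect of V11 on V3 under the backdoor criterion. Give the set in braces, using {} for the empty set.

Variables eligible for adjustment (non-descendants of V11, excluding V11 and V3): {V10, V2, V7, V8, V9}.
Backdoor paths from V11 to V3:
  P1: V11 <- V9 -> V3
The empty set is not sufficient: P1 (V11 <- V9 -> V3) has no collider blocking it and no conditioned non-collider, so it is open.
Try {V9}:
  P1: blocked at fork node V9 ∈ conditioning set.
{V9} contains no descendant of V11 and blocks every backdoor path.
No other singleton works — e.g. {V2} leaves P1 open — so {V9} is the unique smallest valid adjustment set.

{V9}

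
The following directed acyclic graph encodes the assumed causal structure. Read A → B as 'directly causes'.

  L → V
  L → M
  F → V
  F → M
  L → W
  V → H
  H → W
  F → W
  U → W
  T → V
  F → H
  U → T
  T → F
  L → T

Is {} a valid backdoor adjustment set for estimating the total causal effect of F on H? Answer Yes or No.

Backdoor paths from F to H (paths whose first edge points into F):
  P1: F <- T <- L -> V -> H
  P2: F <- T <- L -> W <- H
  P3: F <- T <- U -> W <- L -> V -> H
  P4: F <- T <- U -> W <- H
  P5: F <- T -> V <- L -> W <- H
  P6: F <- T -> V -> H
Condition 1 (no descendant of F in the set): holds — descendants of F are {H, M, V, W}; none are in {}.
Condition 2 (every backdoor path blocked by {}):
  P1: open — no interior node is in the conditioning set.
  P2: blocked at collider W (neither it nor any descendant is in the conditioning set).
  P3: blocked at collider W (neither it nor any descendant is in the conditioning set).
  P4: blocked at collider W (neither it nor any descendant is in the conditioning set).
  P5: blocked at collider V (neither it nor any descendant is in the conditioning set).
  P6: open — no interior node is in the conditioning set.
{} does not satisfy the backdoor criterion.

No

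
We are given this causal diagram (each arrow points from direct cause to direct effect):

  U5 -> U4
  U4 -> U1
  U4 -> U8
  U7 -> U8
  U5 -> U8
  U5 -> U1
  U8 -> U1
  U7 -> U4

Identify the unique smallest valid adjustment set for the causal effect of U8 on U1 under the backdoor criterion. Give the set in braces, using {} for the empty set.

Variables eligible for adjustment (non-descendants of U8, excluding U8 and U1): {U4, U5, U7}.
Backdoor paths from U8 to U1:
  P1: U8 <- U5 -> U4 -> U1
  P2: U8 <- U5 -> U1
  P3: U8 <- U7 -> U4 <- U5 -> U1
  P4: U8 <- U7 -> U4 -> U1
  P5: U8 <- U4 <- U5 -> U1
  P6: U8 <- U4 -> U1
The empty set is not sufficient: P1 (U8 <- U5 -> U4 -> U1) has no collider blocking it and no conditioned non-collider, so it is open.
Try {U4, U5}:
  P1: blocked at fork node U5 ∈ conditioning set.
  P2: blocked at fork node U5 ∈ conditioning set.
  P3: blocked at fork node U5 ∈ conditioning set.
  P4: blocked at chain node U4 ∈ conditioning set.
  P5: blocked at chain node U4 ∈ conditioning set.
  P6: blocked at fork node U4 ∈ conditioning set.
{U4, U5} contains no descendant of U8 and blocks every backdoor path.
Every element of {U4, U5} is needed (dropping U4 leaves P4 open; dropping U5 leaves P2 open), so no proper subset is valid.
Among all size-2 subsets of the eligible variables, only {U4, U5} blocks every backdoor path, so it is the unique smallest valid adjustment set.

{U4, U5}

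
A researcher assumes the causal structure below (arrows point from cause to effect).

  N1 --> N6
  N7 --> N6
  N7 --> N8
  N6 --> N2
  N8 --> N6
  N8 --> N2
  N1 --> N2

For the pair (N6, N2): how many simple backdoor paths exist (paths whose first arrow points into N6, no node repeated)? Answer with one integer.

A backdoor path from N6 to N2 is any simple undirected path whose first edge points into N6 (i.e. leaves N6 via a parent).
Parents of N6: {N1, N7, N8}.
Enumerating:
  P1: N6 <- N7 -> N8 -> N2
  P2: N6 <- N8 -> N2
  P3: N6 <- N1 -> N2
That exhausts the simple backdoor paths. Count: 3.

3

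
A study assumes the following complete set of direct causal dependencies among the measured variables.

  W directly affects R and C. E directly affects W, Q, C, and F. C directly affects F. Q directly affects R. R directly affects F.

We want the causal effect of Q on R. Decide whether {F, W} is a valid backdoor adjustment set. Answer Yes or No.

Backdoor paths from Q to R (paths whose first edge points into Q):
  P1: Q <- E -> W -> C -> F <- R
  P2: Q <- E -> W -> R
  P3: Q <- E -> C <- W -> R
  P4: Q <- E -> C -> F <- R
  P5: Q <- E -> F <- C <- W -> R
  P6: Q <- E -> F <- R
Condition 1 (no descendant of Q in the set): FAILS — F is a descendant of Q.
Condition 2 (every backdoor path blocked by {F, W}):
  P1: blocked at chain node W ∈ conditioning set.
  P2: blocked at chain node W ∈ conditioning set.
  P3: blocked at fork node W ∈ conditioning set.
  P4: open — collider(s) F are conditioned on (or have a conditioned descendant) and no non-collider on the path is in the set.
  P5: blocked at fork node W ∈ conditioning set.
  P6: open — collider(s) F are conditioned on (or have a conditioned descendant) and no non-collider on the path is in the set.
{F, W} does not satisfy the backdoor criterion.

No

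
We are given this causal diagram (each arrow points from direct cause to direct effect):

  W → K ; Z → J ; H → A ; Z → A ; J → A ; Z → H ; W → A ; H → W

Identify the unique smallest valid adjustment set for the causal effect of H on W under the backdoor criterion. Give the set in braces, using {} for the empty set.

Variables eligible for adjustment (non-descendants of H, excluding H and W): {J, Z}.
Backdoor paths from H to W:
  P1: H <- Z -> J -> A <- W
  P2: H <- Z -> A <- W
Each backdoor path contains an unconditioned collider, so every path is already blocked with the empty conditioning set:
  P1: blocked at collider A (neither it nor any descendant is in the conditioning set).
  P2: blocked at collider A (neither it nor any descendant is in the conditioning set).
The empty set is therefore the unique smallest valid set.

{}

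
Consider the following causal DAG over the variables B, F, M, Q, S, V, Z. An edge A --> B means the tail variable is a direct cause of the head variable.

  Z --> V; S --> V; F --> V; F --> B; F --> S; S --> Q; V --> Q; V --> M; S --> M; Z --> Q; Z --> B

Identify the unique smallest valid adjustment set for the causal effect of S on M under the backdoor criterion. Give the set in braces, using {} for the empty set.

{F}

Variables eligible for adjustment (non-descendants of S, excluding S and M): {B, F, Z}.
Backdoor paths from S to M:
  P1: S <- F -> V -> M
  P2: S <- F -> B <- Z -> V -> M
  P3: S <- F -> B <- Z -> Q <- V -> M
The empty set is not sufficient: P1 (S <- F -> V -> M) has no collider blocking it and no conditioned non-collider, so it is open.
Try {F}:
  P1: blocked at fork node F ∈ conditioning set.
  P2: blocked at fork node F ∈ conditioning set.
  P3: blocked at fork node F ∈ conditioning set.
{F} contains no descendant of S and blocks every backdoor path.
No other singleton works — e.g. {Z} leaves P1 open — so {F} is the unique smallest valid adjustment set.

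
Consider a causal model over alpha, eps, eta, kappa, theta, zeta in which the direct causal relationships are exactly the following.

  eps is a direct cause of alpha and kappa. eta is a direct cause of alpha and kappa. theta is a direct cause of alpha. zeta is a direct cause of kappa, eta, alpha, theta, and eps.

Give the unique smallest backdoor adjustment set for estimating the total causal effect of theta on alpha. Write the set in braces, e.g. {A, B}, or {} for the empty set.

Variables eligible for adjustment (non-descendants of theta, excluding theta and alpha): {eps, eta, kappa, zeta}.
Backdoor paths from theta to alpha:
  P1: theta <- zeta -> eps -> alpha
  P2: theta <- zeta -> eps -> kappa <- eta -> alpha
  P3: theta <- zeta -> eta -> alpha
  P4: theta <- zeta -> eta -> kappa <- eps -> alpha
  P5: theta <- zeta -> alpha
  P6: theta <- zeta -> kappa <- eps -> alpha
  P7: theta <- zeta -> kappa <- eta -> alpha
The empty set is not sufficient: P1 (theta <- zeta -> eps -> alpha) has no collider blocking it and no conditioned non-collider, so it is open.
Try {zeta}:
  P1: blocked at fork node zeta ∈ conditioning set.
  P2: blocked at fork node zeta ∈ conditioning set.
  P3: blocked at fork node zeta ∈ conditioning set.
  P4: blocked at fork node zeta ∈ conditioning set.
  P5: blocked at fork node zeta ∈ conditioning set.
  P6: blocked at fork node zeta ∈ conditioning set.
  P7: blocked at fork node zeta ∈ conditioning set.
{zeta} contains no descendant of theta and blocks every backdoor path.
No other singleton works — e.g. {eps} leaves P3 open — so {zeta} is the unique smallest valid adjustment set.

{zeta}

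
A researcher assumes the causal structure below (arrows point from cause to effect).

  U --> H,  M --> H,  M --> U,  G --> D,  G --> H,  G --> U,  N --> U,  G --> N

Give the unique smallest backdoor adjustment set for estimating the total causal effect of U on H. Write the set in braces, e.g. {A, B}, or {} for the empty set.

Variables eligible for adjustment (non-descendants of U, excluding U and H): {D, G, M, N}.
Backdoor paths from U to H:
  P1: U <- G -> H
  P2: U <- N <- G -> H
  P3: U <- M -> H
The empty set is not sufficient: P1 (U <- G -> H) has no collider blocking it and no conditioned non-collider, so it is open.
Try {G, M}:
  P1: blocked at fork node G ∈ conditioning set.
  P2: blocked at fork node G ∈ conditioning set.
  P3: blocked at fork node M ∈ conditioning set.
{G, M} contains no descendant of U and blocks every backdoor path.
Every element of {G, M} is needed (dropping G leaves P1 open; dropping M leaves P3 open), so no proper subset is valid.
Among all size-2 subsets of the eligible variables, only {G, M} blocks every backdoor path, so it is the unique smallest valid adjustment set.

{G, M}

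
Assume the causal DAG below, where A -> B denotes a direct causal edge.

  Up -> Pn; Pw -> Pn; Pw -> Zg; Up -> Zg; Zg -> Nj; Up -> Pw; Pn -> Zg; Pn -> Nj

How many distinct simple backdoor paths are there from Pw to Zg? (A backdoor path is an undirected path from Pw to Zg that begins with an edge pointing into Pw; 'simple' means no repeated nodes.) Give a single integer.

A backdoor path from Pw to Zg is any simple undirected path whose first edge points into Pw (i.e. leaves Pw via a parent).
Parents of Pw: {Up}.
Enumerating:
  P1: Pw <- Up -> Pn -> Zg
  P2: Pw <- Up -> Pn -> Nj <- Zg
  P3: Pw <- Up -> Zg
That exhausts the simple backdoor paths. Count: 3.

3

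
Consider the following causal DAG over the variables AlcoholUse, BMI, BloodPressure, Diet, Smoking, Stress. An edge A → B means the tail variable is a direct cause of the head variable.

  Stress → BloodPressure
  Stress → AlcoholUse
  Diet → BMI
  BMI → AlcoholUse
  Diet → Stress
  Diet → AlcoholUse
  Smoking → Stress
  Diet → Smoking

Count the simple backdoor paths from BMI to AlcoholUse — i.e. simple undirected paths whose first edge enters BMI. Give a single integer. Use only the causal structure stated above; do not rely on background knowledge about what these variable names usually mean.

A backdoor path from BMI to AlcoholUse is any simple undirected path whose first edge points into BMI (i.e. leaves BMI via a parent).
Parents of BMI: {Diet}.
Enumerating:
  P1: BMI <- Diet -> Smoking -> Stress -> AlcoholUse
  P2: BMI <- Diet -> Stress -> AlcoholUse
  P3: BMI <- Diet -> AlcoholUse
That exhausts the simple backdoor paths. Count: 3.

3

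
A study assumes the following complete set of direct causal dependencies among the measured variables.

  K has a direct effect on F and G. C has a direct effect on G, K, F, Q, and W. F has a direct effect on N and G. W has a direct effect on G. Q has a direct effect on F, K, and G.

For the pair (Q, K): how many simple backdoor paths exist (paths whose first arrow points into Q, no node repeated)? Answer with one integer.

7

A backdoor path from Q to K is any simple undirected path whose first edge points into Q (i.e. leaves Q via a parent).
Parents of Q: {C}.
Enumerating:
  P1: Q <- C -> K
  P2: Q <- C -> F <- K
  P3: Q <- C -> F -> G <- K
  P4: Q <- C -> W -> G <- K
  P5: Q <- C -> W -> G <- F <- K
  P6: Q <- C -> G <- K
  P7: Q <- C -> G <- F <- K
That exhausts the simple backdoor paths. Count: 7.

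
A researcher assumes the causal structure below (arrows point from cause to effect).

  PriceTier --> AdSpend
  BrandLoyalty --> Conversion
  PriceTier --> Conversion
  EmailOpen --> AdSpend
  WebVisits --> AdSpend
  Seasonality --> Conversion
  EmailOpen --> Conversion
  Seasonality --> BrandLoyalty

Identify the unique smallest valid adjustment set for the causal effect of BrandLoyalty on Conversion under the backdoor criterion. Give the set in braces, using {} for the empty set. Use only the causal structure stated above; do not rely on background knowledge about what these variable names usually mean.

Variables eligible for adjustment (non-descendants of BrandLoyalty, excluding BrandLoyalty and Conversion): {AdSpend, EmailOpen, PriceTier, Seasonality, WebVisits}.
Backdoor paths from BrandLoyalty to Conversion:
  P1: BrandLoyalty <- Seasonality -> Conversion
The empty set is not sufficient: P1 (BrandLoyalty <- Seasonality -> Conversion) has no collider blocking it and no conditioned non-collider, so it is open.
Try {Seasonality}:
  P1: blocked at fork node Seasonality ∈ conditioning set.
{Seasonality} contains no descendant of BrandLoyalty and blocks every backdoor path.
No other singleton works — e.g. {PriceTier} leaves P1 open — so {Seasonality} is the unique smallest valid adjustment set.

{Seasonality}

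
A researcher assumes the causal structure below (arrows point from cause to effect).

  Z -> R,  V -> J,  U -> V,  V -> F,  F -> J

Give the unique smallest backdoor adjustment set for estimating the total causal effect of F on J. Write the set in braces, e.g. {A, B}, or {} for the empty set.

Variables eligible for adjustment (non-descendants of F, excluding F and J): {R, U, V, Z}.
Backdoor paths from F to J:
  P1: F <- V -> J
The empty set is not sufficient: P1 (F <- V -> J) has no collider blocking it and no conditioned non-collider, so it is open.
Try {V}:
  P1: blocked at fork node V ∈ conditioning set.
{V} contains no descendant of F and blocks every backdoor path.
No other singleton works — e.g. {U} leaves P1 open — so {V} is the unique smallest valid adjustment set.

{V}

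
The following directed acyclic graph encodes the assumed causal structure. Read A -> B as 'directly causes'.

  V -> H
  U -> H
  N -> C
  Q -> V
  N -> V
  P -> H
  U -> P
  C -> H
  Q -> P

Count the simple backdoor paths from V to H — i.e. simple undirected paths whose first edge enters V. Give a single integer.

3

A backdoor path from V to H is any simple undirected path whose first edge points into V (i.e. leaves V via a parent).
Parents of V: {N, Q}.
Enumerating:
  P1: V <- Q -> P <- U -> H
  P2: V <- Q -> P -> H
  P3: V <- N -> C -> H
That exhausts the simple backdoor paths. Count: 3.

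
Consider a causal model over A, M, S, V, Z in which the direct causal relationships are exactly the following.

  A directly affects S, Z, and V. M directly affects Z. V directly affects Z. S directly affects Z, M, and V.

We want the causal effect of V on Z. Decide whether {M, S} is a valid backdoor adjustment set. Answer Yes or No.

Backdoor paths from V to Z (paths whose first edge points into V):
  P1: V <- A -> S -> M -> Z
  P2: V <- A -> S -> Z
  P3: V <- A -> Z
  P4: V <- S <- A -> Z
  P5: V <- S -> M -> Z
  P6: V <- S -> Z
Condition 1 (no descendant of V in the set): holds — descendants of V are {Z}; none are in {M, S}.
Condition 2 (every backdoor path blocked by {M, S}):
  P1: blocked at chain node S ∈ conditioning set.
  P2: blocked at chain node S ∈ conditioning set.
  P3: open — no interior node is in the conditioning set.
  P4: blocked at chain node S ∈ conditioning set.
  P5: blocked at fork node S ∈ conditioning set.
  P6: blocked at fork node S ∈ conditioning set.
{M, S} does not satisfy the backdoor criterion.

No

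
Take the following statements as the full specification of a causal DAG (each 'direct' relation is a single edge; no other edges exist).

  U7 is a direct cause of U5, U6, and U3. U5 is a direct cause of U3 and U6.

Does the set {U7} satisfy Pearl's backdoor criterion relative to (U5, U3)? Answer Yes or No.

Backdoor paths from U5 to U3 (paths whose first edge points into U5):
  P1: U5 <- U7 -> U3
Condition 1 (no descendant of U5 in the set): holds — descendants of U5 are {U3, U6}; none are in {U7}.
Condition 2 (every backdoor path blocked by {U7}):
  P1: blocked at fork node U7 ∈ conditioning set.
{U7} satisfies the backdoor criterion.

Yes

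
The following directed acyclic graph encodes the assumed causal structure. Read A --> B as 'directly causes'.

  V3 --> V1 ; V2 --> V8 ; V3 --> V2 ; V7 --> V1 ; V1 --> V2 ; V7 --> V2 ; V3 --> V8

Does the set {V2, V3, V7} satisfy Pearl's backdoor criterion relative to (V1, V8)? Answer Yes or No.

No

Backdoor paths from V1 to V8 (paths whose first edge points into V1):
  P1: V1 <- V3 -> V2 -> V8
  P2: V1 <- V3 -> V8
  P3: V1 <- V7 -> V2 <- V3 -> V8
  P4: V1 <- V7 -> V2 -> V8
Condition 1 (no descendant of V1 in the set): FAILS — V2 is a descendant of V1.
Condition 2 (every backdoor path blocked by {V2, V3, V7}):
  P1: blocked at fork node V3 ∈ conditioning set.
  P2: blocked at fork node V3 ∈ conditioning set.
  P3: blocked at fork node V7 ∈ conditioning set.
  P4: blocked at fork node V7 ∈ conditioning set.
{V2, V3, V7} does not satisfy the backdoor criterion.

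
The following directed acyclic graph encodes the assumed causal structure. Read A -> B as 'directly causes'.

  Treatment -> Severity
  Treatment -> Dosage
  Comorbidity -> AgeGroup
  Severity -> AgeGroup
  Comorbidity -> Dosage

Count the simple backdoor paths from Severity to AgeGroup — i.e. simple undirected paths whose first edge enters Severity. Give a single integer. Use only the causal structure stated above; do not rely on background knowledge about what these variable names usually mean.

A backdoor path from Severity to AgeGroup is any simple undirected path whose first edge points into Severity (i.e. leaves Severity via a parent).
Parents of Severity: {Treatment}.
Enumerating:
  P1: Severity <- Treatment -> Dosage <- Comorbidity -> AgeGroup
That exhausts the simple backdoor paths. Count: 1.

1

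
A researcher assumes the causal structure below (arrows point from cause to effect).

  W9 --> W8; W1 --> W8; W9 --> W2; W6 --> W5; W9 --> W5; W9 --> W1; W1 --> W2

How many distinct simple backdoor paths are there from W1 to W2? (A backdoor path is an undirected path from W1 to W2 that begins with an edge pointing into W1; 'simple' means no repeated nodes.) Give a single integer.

A backdoor path from W1 to W2 is any simple undirected path whose first edge points into W1 (i.e. leaves W1 via a parent).
Parents of W1: {W9}.
Enumerating:
  P1: W1 <- W9 -> W2
That exhausts the simple backdoor paths. Count: 1.

1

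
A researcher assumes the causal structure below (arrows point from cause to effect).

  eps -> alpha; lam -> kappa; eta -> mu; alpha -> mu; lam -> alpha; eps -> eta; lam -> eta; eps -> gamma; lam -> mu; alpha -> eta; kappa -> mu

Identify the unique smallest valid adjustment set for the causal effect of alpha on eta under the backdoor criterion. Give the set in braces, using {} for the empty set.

{eps, lam}

Variables eligible for adjustment (non-descendants of alpha, excluding alpha and eta): {eps, gamma, kappa, lam}.
Backdoor paths from alpha to eta:
  P1: alpha <- lam -> kappa -> mu <- eta
  P2: alpha <- lam -> eta
  P3: alpha <- lam -> mu <- eta
  P4: alpha <- eps -> eta
The empty set is not sufficient: P2 (alpha <- lam -> eta) has no collider blocking it and no conditioned non-collider, so it is open.
Try {eps, lam}:
  P1: blocked at fork node lam ∈ conditioning set.
  P2: blocked at fork node lam ∈ conditioning set.
  P3: blocked at fork node lam ∈ conditioning set.
  P4: blocked at fork node eps ∈ conditioning set.
{eps, lam} contains no descendant of alpha and blocks every backdoor path.
Every element of {eps, lam} is needed (dropping eps leaves P4 open; dropping lam leaves P2 open), so no proper subset is valid.
Among all size-2 subsets of the eligible variables, only {eps, lam} blocks every backdoor path, so it is the unique smallest valid adjustment set.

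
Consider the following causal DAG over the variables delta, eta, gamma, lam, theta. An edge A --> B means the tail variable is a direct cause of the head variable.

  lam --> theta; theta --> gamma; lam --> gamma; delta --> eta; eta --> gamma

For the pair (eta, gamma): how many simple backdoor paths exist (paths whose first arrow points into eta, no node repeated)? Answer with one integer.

A backdoor path from eta to gamma is any simple undirected path whose first edge points into eta (i.e. leaves eta via a parent).
Parents of eta: {delta}.
No simple path from any parent of eta reaches gamma without revisiting eta, so there are no backdoor paths.

0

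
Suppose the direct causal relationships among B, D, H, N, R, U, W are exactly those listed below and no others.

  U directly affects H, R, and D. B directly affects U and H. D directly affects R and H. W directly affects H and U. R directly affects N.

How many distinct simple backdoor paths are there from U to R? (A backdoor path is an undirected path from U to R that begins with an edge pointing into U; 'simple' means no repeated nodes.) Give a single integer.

A backdoor path from U to R is any simple undirected path whose first edge points into U (i.e. leaves U via a parent).
Parents of U: {B, W}.
Enumerating:
  P1: U <- B -> H <- D -> R
  P2: U <- W -> H <- D -> R
That exhausts the simple backdoor paths. Count: 2.

2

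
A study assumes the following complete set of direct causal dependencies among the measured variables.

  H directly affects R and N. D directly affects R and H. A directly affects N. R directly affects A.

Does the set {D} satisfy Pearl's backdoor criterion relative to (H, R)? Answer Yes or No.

Yes

Backdoor paths from H to R (paths whose first edge points into H):
  P1: H <- D -> R
Condition 1 (no descendant of H in the set): holds — descendants of H are {A, N, R}; none are in {D}.
Condition 2 (every backdoor path blocked by {D}):
  P1: blocked at fork node D ∈ conditioning set.
{D} satisfies the backdoor criterion.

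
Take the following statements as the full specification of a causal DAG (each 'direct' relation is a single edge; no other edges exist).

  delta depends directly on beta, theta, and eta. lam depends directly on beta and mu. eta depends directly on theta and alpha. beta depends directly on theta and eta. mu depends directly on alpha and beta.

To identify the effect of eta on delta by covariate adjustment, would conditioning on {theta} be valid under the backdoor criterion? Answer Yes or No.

Yes

Backdoor paths from eta to delta (paths whose first edge points into eta):
  P1: eta <- theta -> beta -> delta
  P2: eta <- theta -> delta
  P3: eta <- alpha -> mu <- beta <- theta -> delta
  P4: eta <- alpha -> mu <- beta -> delta
  P5: eta <- alpha -> mu -> lam <- beta <- theta -> delta
  P6: eta <- alpha -> mu -> lam <- beta -> delta
Condition 1 (no descendant of eta in the set): holds — descendants of eta are {beta, delta, lam, mu}; none are in {theta}.
Condition 2 (every backdoor path blocked by {theta}):
  P1: blocked at fork node theta ∈ conditioning set.
  P2: blocked at fork node theta ∈ conditioning set.
  P3: blocked at collider mu (neither it nor any descendant is in the conditioning set).
  P4: blocked at collider mu (neither it nor any descendant is in the conditioning set).
  P5: blocked at collider lam (neither it nor any descendant is in the conditioning set).
  P6: blocked at collider lam (neither it nor any descendant is in the conditioning set).
{theta} satisfies the backdoor criterion.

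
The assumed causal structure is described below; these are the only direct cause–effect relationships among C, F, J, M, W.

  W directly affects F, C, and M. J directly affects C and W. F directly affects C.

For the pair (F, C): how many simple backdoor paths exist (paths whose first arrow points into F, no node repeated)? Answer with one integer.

2

A backdoor path from F to C is any simple undirected path whose first edge points into F (i.e. leaves F via a parent).
Parents of F: {W}.
Enumerating:
  P1: F <- W <- J -> C
  P2: F <- W -> C
That exhausts the simple backdoor paths. Count: 2.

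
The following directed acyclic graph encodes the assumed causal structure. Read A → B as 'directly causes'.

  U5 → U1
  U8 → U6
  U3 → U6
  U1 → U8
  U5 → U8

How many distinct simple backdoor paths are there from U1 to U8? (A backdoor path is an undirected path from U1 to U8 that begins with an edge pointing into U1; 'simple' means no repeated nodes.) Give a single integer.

A backdoor path from U1 to U8 is any simple undirected path whose first edge points into U1 (i.e. leaves U1 via a parent).
Parents of U1: {U5}.
Enumerating:
  P1: U1 <- U5 -> U8
That exhausts the simple backdoor paths. Count: 1.

1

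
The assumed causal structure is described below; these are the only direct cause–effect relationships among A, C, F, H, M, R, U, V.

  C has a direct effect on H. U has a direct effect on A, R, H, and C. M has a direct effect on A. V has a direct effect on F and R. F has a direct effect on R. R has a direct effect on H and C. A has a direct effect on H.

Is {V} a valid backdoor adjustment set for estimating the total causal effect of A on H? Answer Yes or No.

No

Backdoor paths from A to H (paths whose first edge points into A):
  P1: A <- U -> R -> C -> H
  P2: A <- U -> R -> H
  P3: A <- U -> C <- R -> H
  P4: A <- U -> C -> H
  P5: A <- U -> H
Condition 1 (no descendant of A in the set): holds — descendants of A are {H}; none are in {V}.
Condition 2 (every backdoor path blocked by {V}):
  P1: open — no interior node is in the conditioning set.
  P2: open — no interior node is in the conditioning set.
  P3: blocked at collider C (neither it nor any descendant is in the conditioning set).
  P4: open — no interior node is in the conditioning set.
  P5: open — no interior node is in the conditioning set.
{V} does not satisfy the backdoor criterion.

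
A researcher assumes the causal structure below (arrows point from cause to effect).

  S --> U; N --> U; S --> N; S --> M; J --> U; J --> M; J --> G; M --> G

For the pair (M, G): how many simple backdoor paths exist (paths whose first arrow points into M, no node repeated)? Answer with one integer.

3

A backdoor path from M to G is any simple undirected path whose first edge points into M (i.e. leaves M via a parent).
Parents of M: {J, S}.
Enumerating:
  P1: M <- J -> G
  P2: M <- S -> N -> U <- J -> G
  P3: M <- S -> U <- J -> G
That exhausts the simple backdoor paths. Count: 3.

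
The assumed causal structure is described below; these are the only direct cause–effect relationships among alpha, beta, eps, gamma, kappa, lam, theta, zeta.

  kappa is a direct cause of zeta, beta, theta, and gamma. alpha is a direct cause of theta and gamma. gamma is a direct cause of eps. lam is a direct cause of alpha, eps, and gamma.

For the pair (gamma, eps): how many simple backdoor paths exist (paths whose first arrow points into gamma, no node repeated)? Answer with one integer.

3

A backdoor path from gamma to eps is any simple undirected path whose first edge points into gamma (i.e. leaves gamma via a parent).
Parents of gamma: {alpha, kappa, lam}.
Enumerating:
  P1: gamma <- kappa -> theta <- alpha <- lam -> eps
  P2: gamma <- lam -> eps
  P3: gamma <- alpha <- lam -> eps
That exhausts the simple backdoor paths. Count: 3.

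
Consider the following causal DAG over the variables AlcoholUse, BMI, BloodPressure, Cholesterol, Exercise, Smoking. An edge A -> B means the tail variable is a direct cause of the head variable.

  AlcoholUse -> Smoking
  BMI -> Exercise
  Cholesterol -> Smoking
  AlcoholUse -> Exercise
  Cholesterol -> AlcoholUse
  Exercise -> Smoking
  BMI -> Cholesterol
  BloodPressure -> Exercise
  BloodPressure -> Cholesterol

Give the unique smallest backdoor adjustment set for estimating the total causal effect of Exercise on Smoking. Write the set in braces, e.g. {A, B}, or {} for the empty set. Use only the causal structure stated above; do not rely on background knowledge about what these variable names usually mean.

Variables eligible for adjustment (non-descendants of Exercise, excluding Exercise and Smoking): {AlcoholUse, BMI, BloodPressure, Cholesterol}.
Backdoor paths from Exercise to Smoking:
  P1: Exercise <- BMI -> Cholesterol -> AlcoholUse -> Smoking
  P2: Exercise <- BMI -> Cholesterol -> Smoking
  P3: Exercise <- BloodPressure -> Cholesterol -> AlcoholUse -> Smoking
  P4: Exercise <- BloodPressure -> Cholesterol -> Smoking
  P5: Exercise <- AlcoholUse <- Cholesterol -> Smoking
  P6: Exercise <- AlcoholUse -> Smoking
The empty set is not sufficient: P1 (Exercise <- BMI -> Cholesterol -> AlcoholUse -> Smoking) has no collider blocking it and no conditioned non-collider, so it is open.
Try {AlcoholUse, Cholesterol}:
  P1: blocked at chain node Cholesterol ∈ conditioning set.
  P2: blocked at chain node Cholesterol ∈ conditioning set.
  P3: blocked at chain node Cholesterol ∈ conditioning set.
  P4: blocked at chain node Cholesterol ∈ conditioning set.
  P5: blocked at chain node AlcoholUse ∈ conditioning set.
  P6: blocked at fork node AlcoholUse ∈ conditioning set.
{AlcoholUse, Cholesterol} contains no descendant of Exercise and blocks every backdoor path.
Every element of {AlcoholUse, Cholesterol} is needed (dropping AlcoholUse leaves P6 open; dropping Cholesterol leaves P2 open), so no proper subset is valid.
Among all size-2 subsets of the eligible variables, only {AlcoholUse, Cholesterol} blocks every backdoor path, so it is the unique smallest valid adjustment set.

{AlcoholUse, Cholesterol}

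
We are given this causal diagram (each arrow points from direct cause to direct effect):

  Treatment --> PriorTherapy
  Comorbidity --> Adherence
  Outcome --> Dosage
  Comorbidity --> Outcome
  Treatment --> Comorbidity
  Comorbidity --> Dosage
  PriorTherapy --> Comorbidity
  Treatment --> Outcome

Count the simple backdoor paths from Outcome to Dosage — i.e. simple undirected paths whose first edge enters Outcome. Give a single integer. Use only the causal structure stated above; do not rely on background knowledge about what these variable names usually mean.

3

A backdoor path from Outcome to Dosage is any simple undirected path whose first edge points into Outcome (i.e. leaves Outcome via a parent).
Parents of Outcome: {Comorbidity, Treatment}.
Enumerating:
  P1: Outcome <- Treatment -> PriorTherapy -> Comorbidity -> Dosage
  P2: Outcome <- Treatment -> Comorbidity -> Dosage
  P3: Outcome <- Comorbidity -> Dosage
That exhausts the simple backdoor paths. Count: 3.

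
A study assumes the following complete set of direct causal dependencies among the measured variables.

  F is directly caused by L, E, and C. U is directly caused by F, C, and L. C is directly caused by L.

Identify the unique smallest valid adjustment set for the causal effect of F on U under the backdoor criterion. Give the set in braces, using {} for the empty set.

Variables eligible for adjustment (non-descendants of F, excluding F and U): {C, E, L}.
Backdoor paths from F to U:
  P1: F <- L -> C -> U
  P2: F <- L -> U
  P3: F <- C <- L -> U
  P4: F <- C -> U
The empty set is not sufficient: P1 (F <- L -> C -> U) has no collider blocking it and no conditioned non-collider, so it is open.
Try {C, L}:
  P1: blocked at fork node L ∈ conditioning set.
  P2: blocked at fork node L ∈ conditioning set.
  P3: blocked at chain node C ∈ conditioning set.
  P4: blocked at fork node C ∈ conditioning set.
{C, L} contains no descendant of F and blocks every backdoor path.
Every element of {C, L} is needed (dropping C leaves P4 open; dropping L leaves P2 open), so no proper subset is valid.
Among all size-2 subsets of the eligible variables, only {C, L} blocks every backdoor path, so it is the unique smallest valid adjustment set.

{C, L}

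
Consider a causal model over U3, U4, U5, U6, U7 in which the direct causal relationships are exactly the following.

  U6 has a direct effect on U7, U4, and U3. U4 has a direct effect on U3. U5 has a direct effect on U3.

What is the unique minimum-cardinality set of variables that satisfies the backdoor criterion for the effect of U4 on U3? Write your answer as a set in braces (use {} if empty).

Variables eligible for adjustment (non-descendants of U4, excluding U4 and U3): {U5, U6, U7}.
Backdoor paths from U4 to U3:
  P1: U4 <- U6 -> U3
The empty set is not sufficient: P1 (U4 <- U6 -> U3) has no collider blocking it and no conditioned non-collider, so it is open.
Try {U6}:
  P1: blocked at fork node U6 ∈ conditioning set.
{U6} contains no descendant of U4 and blocks every backdoor path.
No other singleton works — e.g. {U5} leaves P1 open — so {U6} is the unique smallest valid adjustment set.

{U6}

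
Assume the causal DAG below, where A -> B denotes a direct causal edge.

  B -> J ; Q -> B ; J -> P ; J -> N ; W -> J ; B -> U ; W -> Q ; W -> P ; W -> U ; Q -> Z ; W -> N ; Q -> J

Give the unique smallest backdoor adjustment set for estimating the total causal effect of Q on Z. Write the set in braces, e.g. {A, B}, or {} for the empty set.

{}

Variables eligible for adjustment (non-descendants of Q, excluding Q and Z): {W}.
Backdoor paths from Q to Z:
  (none)
With no backdoor paths the empty set already satisfies the criterion, and it is trivially minimal.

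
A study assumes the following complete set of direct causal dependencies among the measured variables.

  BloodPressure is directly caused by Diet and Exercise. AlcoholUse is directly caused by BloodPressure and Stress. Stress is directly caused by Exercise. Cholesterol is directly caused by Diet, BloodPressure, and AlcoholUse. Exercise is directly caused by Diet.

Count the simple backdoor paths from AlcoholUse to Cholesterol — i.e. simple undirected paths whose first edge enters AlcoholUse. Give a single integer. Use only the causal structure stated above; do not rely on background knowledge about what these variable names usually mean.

7

A backdoor path from AlcoholUse to Cholesterol is any simple undirected path whose first edge points into AlcoholUse (i.e. leaves AlcoholUse via a parent).
Parents of AlcoholUse: {BloodPressure, Stress}.
Enumerating:
  P1: AlcoholUse <- BloodPressure <- Diet -> Cholesterol
  P2: AlcoholUse <- BloodPressure <- Exercise <- Diet -> Cholesterol
  P3: AlcoholUse <- BloodPressure -> Cholesterol
  P4: AlcoholUse <- Stress <- Exercise <- Diet -> BloodPressure -> Cholesterol
  P5: AlcoholUse <- Stress <- Exercise <- Diet -> Cholesterol
  P6: AlcoholUse <- Stress <- Exercise -> BloodPressure <- Diet -> Cholesterol
  P7: AlcoholUse <- Stress <- Exercise -> BloodPressure -> Cholesterol
That exhausts the simple backdoor paths. Count: 7.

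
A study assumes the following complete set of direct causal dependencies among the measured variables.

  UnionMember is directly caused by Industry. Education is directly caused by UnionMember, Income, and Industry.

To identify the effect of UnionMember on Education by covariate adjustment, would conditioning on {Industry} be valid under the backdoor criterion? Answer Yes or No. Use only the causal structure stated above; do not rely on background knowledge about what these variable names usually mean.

Yes

Backdoor paths from UnionMember to Education (paths whose first edge points into UnionMember):
  P1: UnionMember <- Industry -> Education
Condition 1 (no descendant of UnionMember in the set): holds — descendants of UnionMember are {Education}; none are in {Industry}.
Condition 2 (every backdoor path blocked by {Industry}):
  P1: blocked at fork node Industry ∈ conditioning set.
{Industry} satisfies the backdoor criterion.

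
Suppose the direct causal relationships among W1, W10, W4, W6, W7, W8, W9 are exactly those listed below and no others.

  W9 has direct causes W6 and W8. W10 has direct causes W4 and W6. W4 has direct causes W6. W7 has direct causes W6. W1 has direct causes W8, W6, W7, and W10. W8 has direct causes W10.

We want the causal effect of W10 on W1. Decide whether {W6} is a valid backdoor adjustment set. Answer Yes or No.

Yes

Backdoor paths from W10 to W1 (paths whose first edge points into W10):
  P1: W10 <- W6 -> W7 -> W1
  P2: W10 <- W6 -> W9 <- W8 -> W1
  P3: W10 <- W6 -> W1
  P4: W10 <- W4 <- W6 -> W7 -> W1
  P5: W10 <- W4 <- W6 -> W9 <- W8 -> W1
  P6: W10 <- W4 <- W6 -> W1
Condition 1 (no descendant of W10 in the set): holds — descendants of W10 are {W1, W8, W9}; none are in {W6}.
Condition 2 (every backdoor path blocked by {W6}):
  P1: blocked at fork node W6 ∈ conditioning set.
  P2: blocked at fork node W6 ∈ conditioning set.
  P3: blocked at fork node W6 ∈ conditioning set.
  P4: blocked at fork node W6 ∈ conditioning set.
  P5: blocked at fork node W6 ∈ conditioning set.
  P6: blocked at fork node W6 ∈ conditioning set.
{W6} satisfies the backdoor criterion.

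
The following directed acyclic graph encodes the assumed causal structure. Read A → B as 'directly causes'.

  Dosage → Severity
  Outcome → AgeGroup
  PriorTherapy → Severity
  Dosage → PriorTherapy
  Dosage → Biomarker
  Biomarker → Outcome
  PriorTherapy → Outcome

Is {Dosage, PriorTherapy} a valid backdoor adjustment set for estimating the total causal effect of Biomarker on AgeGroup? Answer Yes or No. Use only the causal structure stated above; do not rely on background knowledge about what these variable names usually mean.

Yes

Backdoor paths from Biomarker to AgeGroup (paths whose first edge points into Biomarker):
  P1: Biomarker <- Dosage -> PriorTherapy -> Outcome -> AgeGroup
  P2: Biomarker <- Dosage -> Severity <- PriorTherapy -> Outcome -> AgeGroup
Condition 1 (no descendant of Biomarker in the set): holds — descendants of Biomarker are {AgeGroup, Outcome}; none are in {Dosage, PriorTherapy}.
Condition 2 (every backdoor path blocked by {Dosage, PriorTherapy}):
  P1: blocked at fork node Dosage ∈ conditioning set.
  P2: blocked at fork node Dosage ∈ conditioning set.
{Dosage, PriorTherapy} satisfies the backdoor criterion.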